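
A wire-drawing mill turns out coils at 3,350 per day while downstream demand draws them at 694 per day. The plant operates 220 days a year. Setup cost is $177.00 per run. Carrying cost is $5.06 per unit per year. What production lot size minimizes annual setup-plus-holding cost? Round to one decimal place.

Annual demand D = 694 × 220 = 152,680.
Production build-up factor (1 − d/p) = 1 − 694/3,350 = 0.7928.
Q* = √(2DS / (H(1 − d/p))) = √(2 × 152,680 × 177 / (5.06 × 0.7928)).
= √(54,048,720 / 4.0117) ≈ 3670.505.

Q* ≈ 3,670.5 coils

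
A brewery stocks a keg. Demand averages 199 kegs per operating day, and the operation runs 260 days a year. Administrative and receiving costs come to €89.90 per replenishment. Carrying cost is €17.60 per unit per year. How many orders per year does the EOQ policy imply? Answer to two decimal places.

N ≈ 71.17 orders per year

Annual demand D = 199 × 260 = 51,740.
The optimal lot size = √(2DS/H) = √(2 × 51,740 × 89.9 / 17.6) ≈ 727.03.
Orders per year = D / Q* = 51,740 / 727.03 ≈ 71.166.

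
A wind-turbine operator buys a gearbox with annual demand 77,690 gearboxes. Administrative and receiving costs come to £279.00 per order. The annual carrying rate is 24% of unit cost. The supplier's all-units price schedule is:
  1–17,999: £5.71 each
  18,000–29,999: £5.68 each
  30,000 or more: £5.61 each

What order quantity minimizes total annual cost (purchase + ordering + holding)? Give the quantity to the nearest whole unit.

Q* ≈ 5,624 gearboxes

Holding cost per unit per year at price C is H = 0.24·C.
For each price level, check whether its EOQ is feasible; otherwise the best quantity at that price is the breakpoint.
EOQ at £5.71 = 5624.4 (feasible in tier 1): TC = 77,690×£5.71 + (77,690/5624.4)×279 + (5624.4/2)×0.24×£5.71 = £451,317.57.
EOQ at £5.68 = 5639.2 < 18000, so use break Q=18000: TC = 77,690×£5.68 + (77,690/18000.0)×279 + (18000.0/2)×0.24×£5.68 = £454,752.19.
EOQ at £5.61 = 5674.3 < 30000, so use break Q=30000: TC = 77,690×£5.61 + (77,690/30000.0)×279 + (30000.0/2)×0.24×£5.61 = £456,759.42.
Lowest total cost is £451,317.57 at Q = 5624.4.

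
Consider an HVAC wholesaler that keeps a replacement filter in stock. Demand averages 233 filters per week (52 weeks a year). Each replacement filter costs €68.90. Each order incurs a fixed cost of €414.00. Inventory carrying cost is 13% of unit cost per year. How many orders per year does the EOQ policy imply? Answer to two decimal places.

Annual demand D = 233 × 52 = 12,116.
Holding cost H = 0.13 × €68.90 = €8.9570 per unit per year.
EOQ = √(2DS/H) = √(2 × 12,116 × 414 / 8.957) ≈ 1058.31.
Orders per year = D / Q* = 12,116 / 1058.31 ≈ 11.448.

N ≈ 11.45 orders per year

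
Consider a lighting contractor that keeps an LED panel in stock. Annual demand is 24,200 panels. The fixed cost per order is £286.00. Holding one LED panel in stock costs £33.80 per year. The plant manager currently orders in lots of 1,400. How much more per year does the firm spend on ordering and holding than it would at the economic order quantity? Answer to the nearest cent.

Extra cost ≈ £6,973.34 per year

EOQ = √(2DS/H) = √(2 × 24,200 × 286 / 33.8) ≈ 639.95.
Cost at Q* = (D/Q*)S + (Q*/2)H = √(2DSH) ≈ £21,630.37.
Cost at Q = 1,400: (24,200/1,400)×286 + (1,400/2)×33.8 = £4,943.71 + £23,660.00 = £28,603.71.
Excess = £28,603.71 − £21,630.37 = £6,973.34.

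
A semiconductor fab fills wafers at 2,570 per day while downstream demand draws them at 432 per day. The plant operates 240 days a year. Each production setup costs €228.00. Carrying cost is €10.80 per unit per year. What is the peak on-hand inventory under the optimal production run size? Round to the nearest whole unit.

Annual demand D = 432 × 240 = 103,680.
Production build-up factor (1 − d/p) = 1 − 432/2,570 = 0.8319.
Q* = √(2DS / (H(1 − d/p))) = √(2 × 103,680 × 228 / (10.8 × 0.8319)).
= √(47,278,080 / 8.9846) ≈ 2293.933.
Maximum inventory = Q*(1 − d/p) = 2293.933 × 0.8319 ≈ 1908.338.

I_max ≈ 1,908 wafers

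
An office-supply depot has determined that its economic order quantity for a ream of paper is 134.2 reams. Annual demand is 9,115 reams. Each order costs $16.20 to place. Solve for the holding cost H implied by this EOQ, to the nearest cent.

H ≈ $16.40

Squaring Q* = √(2DS/H) gives Q*² = 2DS/H.
From Q* = √(2DS/H): H = 2DS / Q*² = 2 × 9,115 × 16.2 / 134.2² = 16.3982.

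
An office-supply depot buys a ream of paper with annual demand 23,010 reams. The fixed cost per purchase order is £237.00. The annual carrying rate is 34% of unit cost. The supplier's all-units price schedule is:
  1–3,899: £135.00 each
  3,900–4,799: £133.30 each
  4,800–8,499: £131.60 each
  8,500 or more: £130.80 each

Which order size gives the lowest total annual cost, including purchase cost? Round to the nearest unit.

Q* ≈ 487 reams

Holding cost per unit per year at price C is H = 0.34·C.
Candidates are each tier's EOQ (if it falls in that tier) and each price-break quantity.
EOQ at £135.00 = 487.5 (feasible in tier 1): TC = 23,010×£135.00 + (23,010/487.5)×237 + (487.5/2)×0.34×£135.00 = £3,128,724.52.
EOQ at £133.30 = 490.6 < 3900, so use break Q=3900: TC = 23,010×£133.30 + (23,010/3900.0)×237 + (3900.0/2)×0.34×£133.30 = £3,157,009.20.
EOQ at £131.60 = 493.7 < 4800, so use break Q=4800: TC = 23,010×£131.60 + (23,010/4800.0)×237 + (4800.0/2)×0.34×£131.60 = £3,136,637.72.
EOQ at £130.80 = 495.2 < 8500, so use break Q=8500: TC = 23,010×£130.80 + (23,010/8500.0)×237 + (8500.0/2)×0.34×£130.80 = £3,199,355.57.
Lowest total cost is £3,128,724.52 at Q = 487.5.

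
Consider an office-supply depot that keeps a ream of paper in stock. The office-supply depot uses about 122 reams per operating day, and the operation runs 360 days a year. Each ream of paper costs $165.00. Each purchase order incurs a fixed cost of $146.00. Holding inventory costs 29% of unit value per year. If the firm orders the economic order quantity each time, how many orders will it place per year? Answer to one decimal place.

N ≈ 84.8 orders per year

Annual demand D = 122 × 360 = 43,920.
Holding cost H = 0.29 × $165.00 = $47.8500 per unit per year.
The optimal lot size = √(2DS/H) = √(2 × 43,920 × 146 / 47.85) ≈ 517.70.
Orders per year = D / Q* = 43,920 / 517.70 ≈ 84.836.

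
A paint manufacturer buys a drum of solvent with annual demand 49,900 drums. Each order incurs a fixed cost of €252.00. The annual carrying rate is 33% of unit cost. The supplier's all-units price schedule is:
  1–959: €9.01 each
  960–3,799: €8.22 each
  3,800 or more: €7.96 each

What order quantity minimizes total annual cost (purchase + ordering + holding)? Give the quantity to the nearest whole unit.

Holding cost per unit per year at price C is H = 0.33·C.
Evaluate total cost at each tier's feasible EOQ or, if the EOQ is below the tier, at the tier's minimum quantity.
Tier 1 (€9.01): EOQ = 2908.3 exceeds tier's upper bound 959, so this tier is dominated.
EOQ at €8.22 = 3044.9 (feasible in tier 2): TC = 49,900×€8.22 + (49,900/3044.9)×252 + (3044.9/2)×0.33×€8.22 = €418,437.59.
EOQ at €7.96 = 3094.2 < 3800, so use break Q=3800: TC = 49,900×€7.96 + (49,900/3800.0)×252 + (3800.0/2)×0.33×€7.96 = €405,504.08.
Lowest total cost is €405,504.08 at Q = 3800.0.

Q* ≈ 3,800 drums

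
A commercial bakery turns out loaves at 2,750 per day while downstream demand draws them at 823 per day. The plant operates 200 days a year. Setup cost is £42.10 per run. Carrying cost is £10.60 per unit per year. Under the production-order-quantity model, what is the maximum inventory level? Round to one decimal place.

I_max ≈ 957.2 loaves

Annual demand D = 823 × 200 = 164,600.
Production build-up factor (1 − d/p) = 1 − 823/2,750 = 0.7007.
Q* = √(2DS / (H(1 − d/p))) = √(2 × 164,600 × 42.1 / (10.6 × 0.7007)).
= √(13,859,320 / 7.4277) ≈ 1365.977.
Maximum inventory = Q*(1 − d/p) = 1365.977 × 0.7007 ≈ 957.178.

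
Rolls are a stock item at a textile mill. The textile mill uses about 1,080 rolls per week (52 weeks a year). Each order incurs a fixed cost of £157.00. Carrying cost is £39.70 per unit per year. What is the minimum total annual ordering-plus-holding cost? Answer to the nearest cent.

Annual demand D = 1,080 × 52 = 56,160.
EOQ = √(2DS/H) = √(2 × 56,160 × 157 / 39.7) ≈ 666.47.
At Q*, ordering cost (D/Q*)S equals holding cost (Q*/2)H, each = √(DSH/2).
Minimum total = √(2DSH) = √(2 × 56,160 × 157 × 39.7) ≈ 26459.012.

TC* ≈ £26,459.01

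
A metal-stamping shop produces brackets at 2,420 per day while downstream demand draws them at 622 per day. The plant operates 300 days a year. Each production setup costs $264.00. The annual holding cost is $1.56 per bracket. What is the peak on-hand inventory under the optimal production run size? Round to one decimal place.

I_max ≈ 6,850.1 brackets

Annual demand D = 622 × 300 = 186,600.
Production build-up factor (1 − d/p) = 1 − 622/2,420 = 0.7430.
Q* = √(2DS / (H(1 − d/p))) = √(2 × 186,600 × 264 / (1.56 × 0.7430)).
= √(98,524,800 / 1.159) ≈ 9219.839.
Maximum inventory = Q*(1 − d/p) = 9219.839 × 0.7430 ≈ 6850.112.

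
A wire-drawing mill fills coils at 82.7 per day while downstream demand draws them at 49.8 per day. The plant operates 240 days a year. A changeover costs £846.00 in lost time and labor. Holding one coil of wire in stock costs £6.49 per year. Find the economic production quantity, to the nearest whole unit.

Q* ≈ 2,799 coils

Annual demand D = 49.8 × 240 = 11,952.
Production build-up factor (1 − d/p) = 1 − 49.8/82.7 = 0.3978.
Q* = √(2DS / (H(1 − d/p))) = √(2 × 11,952 × 846 / (6.49 × 0.3978)).
= √(20,222,784 / 2.5819) ≈ 2798.678.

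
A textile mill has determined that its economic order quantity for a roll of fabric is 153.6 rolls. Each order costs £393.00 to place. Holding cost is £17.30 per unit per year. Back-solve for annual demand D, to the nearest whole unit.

D ≈ 519 rolls per year

Invert the EOQ relation Q*² = 2DS/H.
From Q* = √(2DS/H): D = Q*²H / (2S) = 153.6² × 17.3 / (2 × 393) = 519.285.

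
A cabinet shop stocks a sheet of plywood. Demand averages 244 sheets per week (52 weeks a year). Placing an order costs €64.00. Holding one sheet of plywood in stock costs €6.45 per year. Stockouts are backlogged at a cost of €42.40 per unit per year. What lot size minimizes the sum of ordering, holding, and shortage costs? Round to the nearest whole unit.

Q* ≈ 539 sheets

Annual demand D = 244 × 52 = 12,688.
With planned backorders, Q* = √(2DS/H) · √((H+B)/B).
√(2DS/H) = √(2 × 12,688 × 64 / 6.45) = 501.790.
√((H+B)/B) = √((6.45+42.4)/42.4) = 1.0734.
Q* ≈ 538.606.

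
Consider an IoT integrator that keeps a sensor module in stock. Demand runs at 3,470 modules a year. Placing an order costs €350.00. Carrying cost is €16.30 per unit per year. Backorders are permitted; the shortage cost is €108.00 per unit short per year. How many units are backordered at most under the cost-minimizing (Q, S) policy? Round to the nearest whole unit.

S* ≈ 54 modules

With planned backorders, Q* = √(2DS/H) · √((H+B)/B).
√(2DS/H) = √(2 × 3,470 × 350 / 16.3) = 386.029.
√((H+B)/B) = √((16.3+108)/108) = 1.0728.
Q* ≈ 414.137.
S* = Q* · H/(H+B) = 414.137 × 16.3/124.3 ≈ 54.308.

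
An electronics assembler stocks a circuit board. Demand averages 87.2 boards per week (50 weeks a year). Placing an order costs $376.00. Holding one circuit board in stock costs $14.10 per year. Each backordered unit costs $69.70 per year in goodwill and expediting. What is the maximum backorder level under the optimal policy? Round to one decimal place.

S* ≈ 89.0 boards

Annual demand D = 87.2 × 50 = 4,360.
With planned backorders, Q* = √(2DS/H) · √((H+B)/B).
√(2DS/H) = √(2 × 4,360 × 376 / 14.1) = 482.217.
√((H+B)/B) = √((14.1+69.7)/69.7) = 1.0965.
Q* ≈ 528.747.
S* = Q* · H/(H+B) = 528.747 × 14.1/83.8 ≈ 88.966.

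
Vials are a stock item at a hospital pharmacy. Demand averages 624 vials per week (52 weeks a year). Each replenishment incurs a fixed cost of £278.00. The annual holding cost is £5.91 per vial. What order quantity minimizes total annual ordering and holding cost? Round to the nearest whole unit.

Annual demand D = 624 × 52 = 32,448.
EOQ = √(2DS / H) = √(2 × 32,448 × 278 / 5.91).
= √(18,041,088 / 5.91) = √3,052,637.5635 ≈ 1747.180.

Q* ≈ 1,747 vials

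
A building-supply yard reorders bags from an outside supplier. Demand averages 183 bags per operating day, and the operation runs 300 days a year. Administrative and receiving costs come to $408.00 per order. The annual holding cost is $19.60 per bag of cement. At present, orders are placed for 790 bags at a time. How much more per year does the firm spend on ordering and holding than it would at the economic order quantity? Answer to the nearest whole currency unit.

Annual demand D = 183 × 300 = 54,900.
EOQ = √(2DS/H) = √(2 × 54,900 × 408 / 19.6) ≈ 1511.83.
Cost at Q* = (D/Q*)S + (Q*/2)H = √(2DSH) ≈ $29,631.89.
Cost at Q = 790: (54,900/790)×408 + (790/2)×19.6 = $28,353.42 + $7,742.00 = $36,095.42.
Excess = $36,095.42 − $29,631.89 = $6,463.53.

Extra cost ≈ $6,464 per year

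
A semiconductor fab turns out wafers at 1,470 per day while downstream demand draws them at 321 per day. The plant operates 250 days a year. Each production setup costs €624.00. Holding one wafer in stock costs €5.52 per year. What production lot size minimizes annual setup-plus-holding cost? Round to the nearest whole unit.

Annual demand D = 321 × 250 = 80,250.
Production build-up factor (1 − d/p) = 1 − 321/1,470 = 0.7816.
Q* = √(2DS / (H(1 − d/p))) = √(2 × 80,250 × 624 / (5.52 × 0.7816)).
= √(100,152,000 / 4.3146) ≈ 4817.913.

Q* ≈ 4,818 wafers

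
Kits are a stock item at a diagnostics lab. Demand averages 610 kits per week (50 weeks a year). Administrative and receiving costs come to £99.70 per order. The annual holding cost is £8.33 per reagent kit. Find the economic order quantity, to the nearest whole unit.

Q* ≈ 854 kits

Annual demand D = 610 × 50 = 30,500.
EOQ = √(2DS / H) = √(2 × 30,500 × 99.7 / 8.33).
= √(6,081,700 / 8.33) = √730,096.0384 ≈ 854.457.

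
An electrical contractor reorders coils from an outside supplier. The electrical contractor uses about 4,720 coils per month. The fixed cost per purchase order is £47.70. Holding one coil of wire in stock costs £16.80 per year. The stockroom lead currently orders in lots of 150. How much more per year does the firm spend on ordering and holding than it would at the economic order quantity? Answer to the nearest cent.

Annual demand D = 4,720 × 12 = 56,640.
EOQ = √(2DS/H) = √(2 × 56,640 × 47.7 / 16.8) ≈ 567.13.
Cost at Q* = (D/Q*)S + (Q*/2)H = √(2DSH) ≈ £9,527.75.
Cost at Q = 150: (56,640/150)×47.7 + (150/2)×16.8 = £18,011.52 + £1,260.00 = £19,271.52.
Excess = £19,271.52 − £9,527.75 = £9,743.77.

Extra cost ≈ £9,743.77 per year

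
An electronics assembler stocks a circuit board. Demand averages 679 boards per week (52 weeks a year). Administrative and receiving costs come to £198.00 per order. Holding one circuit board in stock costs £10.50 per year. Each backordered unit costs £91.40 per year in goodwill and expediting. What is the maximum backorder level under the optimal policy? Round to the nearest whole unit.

Annual demand D = 679 × 52 = 35,308.
With planned backorders, Q* = √(2DS/H) · √((H+B)/B).
√(2DS/H) = √(2 × 35,308 × 198 / 10.5) = 1153.957.
√((H+B)/B) = √((10.5+91.4)/91.4) = 1.0559.
Q* ≈ 1218.438.
S* = Q* · H/(H+B) = 1218.438 × 10.5/101.9 ≈ 125.551.

S* ≈ 126 boards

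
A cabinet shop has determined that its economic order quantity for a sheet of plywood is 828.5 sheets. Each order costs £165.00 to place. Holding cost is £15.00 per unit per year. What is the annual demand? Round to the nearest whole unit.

D ≈ 31,201 sheets per year

The basic EOQ model gives Q* = √(2DS/H); rearrange for the unknown.
From Q* = √(2DS/H): D = Q*²H / (2S) = 828.5² × 15 / (2 × 165) = 31200.557.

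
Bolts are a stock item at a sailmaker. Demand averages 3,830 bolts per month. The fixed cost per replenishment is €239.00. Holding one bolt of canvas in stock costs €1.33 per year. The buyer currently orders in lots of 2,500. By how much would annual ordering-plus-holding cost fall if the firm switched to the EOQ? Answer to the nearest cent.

Extra cost ≈ €650.85 per year

Annual demand D = 3,830 × 12 = 45,960.
EOQ = √(2DS/H) = √(2 × 45,960 × 239 / 1.33) ≈ 4064.23.
Cost at Q* = (D/Q*)S + (Q*/2)H = √(2DSH) ≈ €5,405.42.
Cost at Q = 2,500: (45,960/2,500)×239 + (2,500/2)×1.33 = €4,393.78 + €1,662.50 = €6,056.28.
Excess = €6,056.28 − €5,405.42 = €650.85.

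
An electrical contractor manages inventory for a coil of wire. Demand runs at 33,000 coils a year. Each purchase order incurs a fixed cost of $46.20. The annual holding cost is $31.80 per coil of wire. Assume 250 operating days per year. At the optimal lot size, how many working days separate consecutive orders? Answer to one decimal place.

The optimal lot size = √(2DS/H) = √(2 × 33,000 × 46.2 / 31.8) ≈ 309.66.
Cycle time = Q*/D × 250 = 309.66 / 33,000 × 250 ≈ 2.346 days.

T ≈ 2.3 days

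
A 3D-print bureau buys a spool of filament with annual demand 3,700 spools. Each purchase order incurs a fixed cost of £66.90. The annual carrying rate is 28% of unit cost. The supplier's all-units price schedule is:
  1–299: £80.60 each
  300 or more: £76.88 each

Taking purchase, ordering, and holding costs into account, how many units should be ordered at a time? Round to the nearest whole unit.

Holding cost per unit per year at price C is H = 0.28·C.
For each price level, check whether its EOQ is feasible; otherwise the best quantity at that price is the breakpoint.
EOQ at £80.60 = 148.1 (feasible in tier 1): TC = 3,700×£80.60 + (3,700/148.1)×66.9 + (148.1/2)×0.28×£80.60 = £301,562.53.
EOQ at £76.88 = 151.7 < 300, so use break Q=300: TC = 3,700×£76.88 + (3,700/300.0)×66.9 + (300.0/2)×0.28×£76.88 = £288,510.06.
Lowest total cost is £288,510.06 at Q = 300.0.

Q* ≈ 300 spools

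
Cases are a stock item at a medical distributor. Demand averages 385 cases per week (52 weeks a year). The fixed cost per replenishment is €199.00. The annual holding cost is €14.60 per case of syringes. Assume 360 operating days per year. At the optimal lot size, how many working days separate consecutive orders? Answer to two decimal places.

Annual demand D = 385 × 52 = 20,020.
The optimal lot size = √(2DS/H) = √(2 × 20,020 × 199 / 14.6) ≈ 738.75.
Cycle time = Q*/D × 360 = 738.75 / 20,020 × 360 ≈ 13.284 days.

T ≈ 13.28 days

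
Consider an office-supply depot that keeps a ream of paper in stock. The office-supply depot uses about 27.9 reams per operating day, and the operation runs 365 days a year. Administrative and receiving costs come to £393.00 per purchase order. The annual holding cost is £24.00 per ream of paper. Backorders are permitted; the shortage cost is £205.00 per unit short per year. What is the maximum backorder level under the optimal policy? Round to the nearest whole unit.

S* ≈ 64 reams

Annual demand D = 27.9 × 365 = 10,183.5.
With planned backorders, Q* = √(2DS/H) · √((H+B)/B).
√(2DS/H) = √(2 × 10,183.5 × 393 / 24) = 577.503.
√((H+B)/B) = √((24+205)/205) = 1.0569.
Q* ≈ 610.373.
S* = Q* · H/(H+B) = 610.373 × 24/229 ≈ 63.969.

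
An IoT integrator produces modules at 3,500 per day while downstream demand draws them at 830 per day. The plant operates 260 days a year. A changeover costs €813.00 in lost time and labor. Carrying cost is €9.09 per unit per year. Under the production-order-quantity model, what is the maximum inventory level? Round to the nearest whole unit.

I_max ≈ 5,427 modules

Annual demand D = 830 × 260 = 215,800.
Production build-up factor (1 − d/p) = 1 − 830/3,500 = 0.7629.
Q* = √(2DS / (H(1 − d/p))) = √(2 × 215,800 × 813 / (9.09 × 0.7629)).
= √(350,890,800 / 6.9344) ≈ 7113.485.
Maximum inventory = Q*(1 − d/p) = 7113.485 × 0.7629 ≈ 5426.573.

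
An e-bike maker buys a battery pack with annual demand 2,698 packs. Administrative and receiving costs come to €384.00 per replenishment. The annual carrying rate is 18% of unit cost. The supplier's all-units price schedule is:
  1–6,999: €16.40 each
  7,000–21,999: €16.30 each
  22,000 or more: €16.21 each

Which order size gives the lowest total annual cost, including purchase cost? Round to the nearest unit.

Holding cost per unit per year at price C is H = 0.18·C.
Evaluate total cost at each tier's feasible EOQ or, if the EOQ is below the tier, at the tier's minimum quantity.
EOQ at €16.40 = 837.8 (feasible in tier 1): TC = 2,698×€16.40 + (2,698/837.8)×384 + (837.8/2)×0.18×€16.40 = €46,720.40.
EOQ at €16.30 = 840.4 < 7000, so use break Q=7000: TC = 2,698×€16.30 + (2,698/7000.0)×384 + (7000.0/2)×0.18×€16.30 = €54,394.40.
EOQ at €16.21 = 842.7 < 22000, so use break Q=22000: TC = 2,698×€16.21 + (2,698/22000.0)×384 + (22000.0/2)×0.18×€16.21 = €75,877.47.
Lowest total cost is €46,720.40 at Q = 837.8.

Q* ≈ 838 packs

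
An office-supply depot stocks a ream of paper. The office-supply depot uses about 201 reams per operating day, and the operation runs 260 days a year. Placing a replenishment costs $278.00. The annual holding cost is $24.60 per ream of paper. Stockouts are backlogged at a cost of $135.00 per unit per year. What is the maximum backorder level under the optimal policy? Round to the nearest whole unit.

Annual demand D = 201 × 260 = 52,260.
With planned backorders, Q* = √(2DS/H) · √((H+B)/B).
√(2DS/H) = √(2 × 52,260 × 278 / 24.6) = 1086.812.
√((H+B)/B) = √((24.6+135)/135) = 1.0873.
Q* ≈ 1181.691.
S* = Q* · H/(H+B) = 1181.691 × 24.6/159.6 ≈ 182.140.

S* ≈ 182 reams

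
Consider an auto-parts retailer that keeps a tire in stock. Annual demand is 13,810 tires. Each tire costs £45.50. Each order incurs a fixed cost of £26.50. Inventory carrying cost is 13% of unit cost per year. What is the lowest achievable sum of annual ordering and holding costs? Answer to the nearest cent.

TC* ≈ £2,080.71

Holding cost H = 0.13 × £45.50 = £5.9150 per unit per year.
The optimal lot size = √(2DS/H) = √(2 × 13,810 × 26.5 / 5.915) ≈ 351.77.
At the optimum the two cost components are equal, so total cost = 2·(Q*/2)H = Q*·H.
Minimum total = √(2DSH) = √(2 × 13,810 × 26.5 × 5.915) ≈ 2080.713.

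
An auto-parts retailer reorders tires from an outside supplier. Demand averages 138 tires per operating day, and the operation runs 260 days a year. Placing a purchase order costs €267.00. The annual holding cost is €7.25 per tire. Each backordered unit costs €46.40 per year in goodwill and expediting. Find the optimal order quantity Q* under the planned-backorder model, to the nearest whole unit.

Annual demand D = 138 × 260 = 35,880.
With planned backorders, Q* = √(2DS/H) · √((H+B)/B).
√(2DS/H) = √(2 × 35,880 × 267 / 7.25) = 1625.653.
√((H+B)/B) = √((7.25+46.4)/46.4) = 1.0753.
Q* ≈ 1748.049.

Q* ≈ 1,748 tires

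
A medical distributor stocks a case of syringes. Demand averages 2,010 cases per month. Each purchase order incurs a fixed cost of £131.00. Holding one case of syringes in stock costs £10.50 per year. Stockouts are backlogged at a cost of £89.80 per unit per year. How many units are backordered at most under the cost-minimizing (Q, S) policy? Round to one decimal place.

Annual demand D = 2,010 × 12 = 24,120.
With planned backorders, Q* = √(2DS/H) · √((H+B)/B).
√(2DS/H) = √(2 × 24,120 × 131 / 10.5) = 775.791.
√((H+B)/B) = √((10.5+89.8)/89.8) = 1.0568.
Q* ≈ 819.893.
S* = Q* · H/(H+B) = 819.893 × 10.5/100.3 ≈ 85.831.

S* ≈ 85.8 cases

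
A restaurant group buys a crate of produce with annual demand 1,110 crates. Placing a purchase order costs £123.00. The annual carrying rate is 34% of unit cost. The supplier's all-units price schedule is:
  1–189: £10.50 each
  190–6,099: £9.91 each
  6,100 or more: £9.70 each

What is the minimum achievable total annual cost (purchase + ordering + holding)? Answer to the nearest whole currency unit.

TC* ≈ £11,959

Holding cost per unit per year at price C is H = 0.34·C.
Candidates are each tier's EOQ (if it falls in that tier) and each price-break quantity.
Tier 1 (£10.50): EOQ = 276.6 exceeds tier's upper bound 189, so this tier is dominated.
EOQ at £9.91 = 284.7 (feasible in tier 2): TC = 1,110×£9.91 + (1,110/284.7)×123 + (284.7/2)×0.34×£9.91 = £11,959.29.
EOQ at £9.70 = 287.7 < 6100, so use break Q=6100: TC = 1,110×£9.70 + (1,110/6100.0)×123 + (6100.0/2)×0.34×£9.70 = £20,848.28.
Lowest total cost among the candidates is at Q = 284.7.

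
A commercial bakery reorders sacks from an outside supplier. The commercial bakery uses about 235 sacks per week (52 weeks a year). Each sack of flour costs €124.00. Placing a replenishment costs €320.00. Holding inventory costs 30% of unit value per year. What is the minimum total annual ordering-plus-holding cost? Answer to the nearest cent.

TC* ≈ €17,056.78

Annual demand D = 235 × 52 = 12,220.
Holding cost H = 0.30 × €124.00 = €37.2000 per unit per year.
The optimal lot size = √(2DS/H) = √(2 × 12,220 × 320 / 37.2) ≈ 458.52.
At the optimum the two cost components are equal, so total cost = 2·(Q*/2)H = Q*·H.
Minimum total = √(2DSH) = √(2 × 12,220 × 320 × 37.2) ≈ 17056.780.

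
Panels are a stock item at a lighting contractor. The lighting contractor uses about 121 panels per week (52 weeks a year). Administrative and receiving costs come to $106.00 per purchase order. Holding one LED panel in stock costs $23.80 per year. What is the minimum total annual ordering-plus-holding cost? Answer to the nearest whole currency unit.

TC* ≈ $5,634

Annual demand D = 121 × 52 = 6,292.
Q* = √(2DS/H) = √(2 × 6,292 × 106 / 23.8) ≈ 236.74.
At the optimum the two cost components are equal, so total cost = 2·(Q*/2)H = Q*·H.
Minimum total = √(2DSH) = √(2 × 6,292 × 106 × 23.8) ≈ 5634.440.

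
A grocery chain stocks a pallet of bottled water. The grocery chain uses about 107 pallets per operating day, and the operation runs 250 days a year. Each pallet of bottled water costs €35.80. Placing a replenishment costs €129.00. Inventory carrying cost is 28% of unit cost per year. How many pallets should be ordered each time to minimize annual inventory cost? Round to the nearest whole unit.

Q* ≈ 830 pallets

Annual demand D = 107 × 250 = 26,750.
Holding cost H = 0.28 × €35.80 = €10.0240 per unit per year.
EOQ = √(2DS / H) = √(2 × 26,750 × 129 / 10.024).
= √(6,901,500 / 10.024) = √688,497.6057 ≈ 829.758.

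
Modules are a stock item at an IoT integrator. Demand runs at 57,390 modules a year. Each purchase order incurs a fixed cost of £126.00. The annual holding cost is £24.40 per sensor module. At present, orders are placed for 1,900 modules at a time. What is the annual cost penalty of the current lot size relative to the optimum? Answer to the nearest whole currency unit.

EOQ = √(2DS/H) = √(2 × 57,390 × 126 / 24.4) ≈ 769.88.
Cost at Q* = (D/Q*)S + (Q*/2)H = √(2DSH) ≈ £18,785.09.
Cost at Q = 1,900: (57,390/1,900)×126 + (1,900/2)×24.4 = £3,805.86 + £23,180.00 = £26,985.86.
Excess = £26,985.86 − £18,785.09 = £8,200.77.

Extra cost ≈ £8,201 per year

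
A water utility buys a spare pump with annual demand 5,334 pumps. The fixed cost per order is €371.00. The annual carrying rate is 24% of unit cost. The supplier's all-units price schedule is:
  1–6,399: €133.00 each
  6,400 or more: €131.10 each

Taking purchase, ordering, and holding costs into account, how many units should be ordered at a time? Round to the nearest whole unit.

Holding cost per unit per year at price C is H = 0.24·C.
Evaluate total cost at each tier's feasible EOQ or, if the EOQ is below the tier, at the tier's minimum quantity.
EOQ at €133.00 = 352.1 (feasible in tier 1): TC = 5,334×€133.00 + (5,334/352.1)×371 + (352.1/2)×0.24×€133.00 = €720,661.83.
EOQ at €131.10 = 354.7 < 6400, so use break Q=6400: TC = 5,334×€131.10 + (5,334/6400.0)×371 + (6400.0/2)×0.24×€131.10 = €800,281.41.
Lowest total cost is €720,661.83 at Q = 352.1.

Q* ≈ 352 pumps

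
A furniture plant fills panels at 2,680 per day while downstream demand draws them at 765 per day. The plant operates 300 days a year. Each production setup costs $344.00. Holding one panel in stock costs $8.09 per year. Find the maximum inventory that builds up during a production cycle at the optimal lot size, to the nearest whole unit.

I_max ≈ 3,734 panels

Annual demand D = 765 × 300 = 229,500.
Production build-up factor (1 − d/p) = 1 − 765/2,680 = 0.7146.
Q* = √(2DS / (H(1 − d/p))) = √(2 × 229,500 × 344 / (8.09 × 0.7146)).
= √(157,896,000 / 5.7807) ≈ 5226.300.
Maximum inventory = Q*(1 − d/p) = 5226.300 × 0.7146 ≈ 3734.464.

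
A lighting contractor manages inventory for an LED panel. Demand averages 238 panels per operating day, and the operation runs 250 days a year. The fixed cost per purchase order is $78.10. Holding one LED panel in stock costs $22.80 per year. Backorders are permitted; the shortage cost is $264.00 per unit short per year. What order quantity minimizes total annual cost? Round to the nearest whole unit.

Annual demand D = 238 × 250 = 59,500.
With planned backorders, Q* = √(2DS/H) · √((H+B)/B).
√(2DS/H) = √(2 × 59,500 × 78.1 / 22.8) = 638.457.
√((H+B)/B) = √((22.8+264)/264) = 1.0423.
Q* ≈ 665.456.

Q* ≈ 665 panels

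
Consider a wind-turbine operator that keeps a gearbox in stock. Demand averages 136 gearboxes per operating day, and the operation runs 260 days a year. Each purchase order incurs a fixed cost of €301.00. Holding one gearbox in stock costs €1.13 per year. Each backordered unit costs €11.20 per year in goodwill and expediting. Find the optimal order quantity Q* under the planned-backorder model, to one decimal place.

Annual demand D = 136 × 260 = 35,360.
With planned backorders, Q* = √(2DS/H) · √((H+B)/B).
√(2DS/H) = √(2 × 35,360 × 301 / 1.13) = 4340.254.
√((H+B)/B) = √((1.13+11.2)/11.2) = 1.0492.
Q* ≈ 4553.944.

Q* ≈ 4,553.9 gearboxes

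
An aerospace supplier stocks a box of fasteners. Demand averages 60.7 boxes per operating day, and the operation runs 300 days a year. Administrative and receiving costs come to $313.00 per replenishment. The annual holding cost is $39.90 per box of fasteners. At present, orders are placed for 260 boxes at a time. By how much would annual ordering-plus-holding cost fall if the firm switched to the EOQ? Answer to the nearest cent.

Annual demand D = 60.7 × 300 = 18,210.
EOQ = √(2DS/H) = √(2 × 18,210 × 313 / 39.9) ≈ 534.51.
Cost at Q* = (D/Q*)S + (Q*/2)H = √(2DSH) ≈ $21,326.94.
Cost at Q = 260: (18,210/260)×313 + (260/2)×39.9 = $21,922.04 + $5,187.00 = $27,109.04.
Excess = $27,109.04 − $21,326.94 = $5,782.10.

Extra cost ≈ $5,782.10 per year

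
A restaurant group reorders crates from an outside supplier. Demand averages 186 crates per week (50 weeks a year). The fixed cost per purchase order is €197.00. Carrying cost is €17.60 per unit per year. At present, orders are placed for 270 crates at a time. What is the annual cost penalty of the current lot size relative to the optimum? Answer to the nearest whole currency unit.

Extra cost ≈ €1,131 per year

Annual demand D = 186 × 50 = 9,300.
EOQ = √(2DS/H) = √(2 × 9,300 × 197 / 17.6) ≈ 456.28.
Cost at Q* = (D/Q*)S + (Q*/2)H = √(2DSH) ≈ €8,030.56.
Cost at Q = 270: (9,300/270)×197 + (270/2)×17.6 = €6,785.56 + €2,376.00 = €9,161.56.
Excess = €9,161.56 − €8,030.56 = €1,130.99.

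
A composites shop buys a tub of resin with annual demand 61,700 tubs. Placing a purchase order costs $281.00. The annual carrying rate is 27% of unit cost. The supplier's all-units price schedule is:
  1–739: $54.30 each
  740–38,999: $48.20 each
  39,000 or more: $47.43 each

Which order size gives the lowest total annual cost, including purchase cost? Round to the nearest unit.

Holding cost per unit per year at price C is H = 0.27·C.
For each price level, check whether its EOQ is feasible; otherwise the best quantity at that price is the breakpoint.
Tier 1 ($54.30): EOQ = 1537.9 exceeds tier's upper bound 739, so this tier is dominated.
EOQ at $48.20 = 1632.3 (feasible in tier 2): TC = 61,700×$48.20 + (61,700/1632.3)×281 + (1632.3/2)×0.27×$48.20 = $2,995,183.01.
EOQ at $47.43 = 1645.5 < 39000, so use break Q=39000: TC = 61,700×$47.43 + (61,700/39000.0)×281 + (39000.0/2)×0.27×$47.43 = $3,176,594.51.
Lowest total cost is $2,995,183.01 at Q = 1632.3.

Q* ≈ 1,632 tubs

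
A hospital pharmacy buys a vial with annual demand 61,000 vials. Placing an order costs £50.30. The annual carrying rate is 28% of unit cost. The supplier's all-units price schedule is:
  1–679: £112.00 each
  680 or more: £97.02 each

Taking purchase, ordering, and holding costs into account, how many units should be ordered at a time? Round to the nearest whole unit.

Holding cost per unit per year at price C is H = 0.28·C.
Candidates are each tier's EOQ (if it falls in that tier) and each price-break quantity.
EOQ at £112.00 = 442.4 (feasible in tier 1): TC = 61,000×£112.00 + (61,000/442.4)×50.3 + (442.4/2)×0.28×£112.00 = £6,845,872.41.
EOQ at £97.02 = 475.3 < 680, so use break Q=680: TC = 61,000×£97.02 + (61,000/680.0)×50.3 + (680.0/2)×0.28×£97.02 = £5,931,968.51.
Lowest total cost is £5,931,968.51 at Q = 680.0.

Q* ≈ 680 vials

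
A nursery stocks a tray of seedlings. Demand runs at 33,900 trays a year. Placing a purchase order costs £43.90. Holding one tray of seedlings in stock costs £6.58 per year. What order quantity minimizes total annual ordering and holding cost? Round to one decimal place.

EOQ = √(2DS / H) = √(2 × 33,900 × 43.9 / 6.58).
= √(2,976,420 / 6.58) = √452,343.465 ≈ 672.565.

Q* ≈ 672.6 trays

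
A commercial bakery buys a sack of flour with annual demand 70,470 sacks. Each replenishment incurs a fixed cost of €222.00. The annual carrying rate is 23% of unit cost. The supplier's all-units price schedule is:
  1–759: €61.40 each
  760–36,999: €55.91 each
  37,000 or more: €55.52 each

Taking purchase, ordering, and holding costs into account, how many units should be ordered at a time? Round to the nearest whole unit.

Holding cost per unit per year at price C is H = 0.23·C.
Candidates are each tier's EOQ (if it falls in that tier) and each price-break quantity.
Tier 1 (€61.40): EOQ = 1488.5 exceeds tier's upper bound 759, so this tier is dominated.
EOQ at €55.91 = 1559.9 (feasible in tier 2): TC = 70,470×€55.91 + (70,470/1559.9)×222 + (1559.9/2)×0.23×€55.91 = €3,960,036.38.
EOQ at €55.52 = 1565.3 < 37000, so use break Q=37000: TC = 70,470×€55.52 + (70,470/37000.0)×222 + (37000.0/2)×0.23×€55.52 = €4,149,154.82.
Lowest total cost is €3,960,036.38 at Q = 1559.9.

Q* ≈ 1,560 sacks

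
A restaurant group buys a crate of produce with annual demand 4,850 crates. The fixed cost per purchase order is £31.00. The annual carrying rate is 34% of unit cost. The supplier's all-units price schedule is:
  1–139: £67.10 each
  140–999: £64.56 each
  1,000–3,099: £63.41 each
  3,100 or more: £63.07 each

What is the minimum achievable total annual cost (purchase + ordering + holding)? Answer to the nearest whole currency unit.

TC* ≈ £315,726

Holding cost per unit per year at price C is H = 0.34·C.
Evaluate total cost at each tier's feasible EOQ or, if the EOQ is below the tier, at the tier's minimum quantity.
EOQ at £67.10 = 114.8 (feasible in tier 1): TC = 4,850×£67.10 + (4,850/114.8)×31 + (114.8/2)×0.34×£67.10 = £328,054.19.
EOQ at £64.56 = 117.0 < 140, so use break Q=140: TC = 4,850×£64.56 + (4,850/140.0)×31 + (140.0/2)×0.34×£64.56 = £315,726.46.
EOQ at £63.41 = 118.1 < 1000, so use break Q=1000: TC = 4,850×£63.41 + (4,850/1000.0)×31 + (1000.0/2)×0.34×£63.41 = £318,468.55.
EOQ at £63.07 = 118.4 < 3100, so use break Q=3100: TC = 4,850×£63.07 + (4,850/3100.0)×31 + (3100.0/2)×0.34×£63.07 = £339,175.89.
Lowest total cost among the candidates is at Q = 140.0.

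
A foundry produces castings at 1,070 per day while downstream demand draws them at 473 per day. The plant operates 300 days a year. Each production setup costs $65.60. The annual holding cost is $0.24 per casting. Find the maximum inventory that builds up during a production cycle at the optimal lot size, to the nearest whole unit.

I_max ≈ 6,579 castings

Annual demand D = 473 × 300 = 141,900.
Production build-up factor (1 − d/p) = 1 − 473/1,070 = 0.5579.
Q* = √(2DS / (H(1 − d/p))) = √(2 × 141,900 × 65.6 / (0.24 × 0.5579)).
= √(18,617,280 / 0.1339) ≈ 11791.179.
Maximum inventory = Q*(1 − d/p) = 11791.179 × 0.5579 ≈ 6578.816.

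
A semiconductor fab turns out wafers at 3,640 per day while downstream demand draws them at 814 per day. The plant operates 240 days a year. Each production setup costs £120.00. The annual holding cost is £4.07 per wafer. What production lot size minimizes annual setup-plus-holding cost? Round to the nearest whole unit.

Annual demand D = 814 × 240 = 195,360.
Production build-up factor (1 − d/p) = 1 − 814/3,640 = 0.7764.
Q* = √(2DS / (H(1 − d/p))) = √(2 × 195,360 × 120 / (4.07 × 0.7764)).
= √(46,886,400 / 3.1598) ≈ 3852.041.

Q* ≈ 3,852 wafers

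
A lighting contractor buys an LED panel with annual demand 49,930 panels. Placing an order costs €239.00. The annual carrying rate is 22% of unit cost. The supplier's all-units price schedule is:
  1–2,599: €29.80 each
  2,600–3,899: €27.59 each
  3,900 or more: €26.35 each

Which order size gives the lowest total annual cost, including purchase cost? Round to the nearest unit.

Q* ≈ 3,900 panels

Holding cost per unit per year at price C is H = 0.22·C.
For each price level, check whether its EOQ is feasible; otherwise the best quantity at that price is the breakpoint.
EOQ at €29.80 = 1908.0 (feasible in tier 1): TC = 49,930×€29.80 + (49,930/1908.0)×239 + (1908.0/2)×0.22×€29.80 = €1,500,422.76.
EOQ at €27.59 = 1982.9 < 2600, so use break Q=2600: TC = 49,930×€27.59 + (49,930/2600.0)×239 + (2600.0/2)×0.22×€27.59 = €1,390,049.16.
EOQ at €26.35 = 2029.1 < 3900, so use break Q=3900: TC = 49,930×€26.35 + (49,930/3900.0)×239 + (3900.0/2)×0.22×€26.35 = €1,330,019.46.
Lowest total cost is €1,330,019.46 at Q = 3900.0.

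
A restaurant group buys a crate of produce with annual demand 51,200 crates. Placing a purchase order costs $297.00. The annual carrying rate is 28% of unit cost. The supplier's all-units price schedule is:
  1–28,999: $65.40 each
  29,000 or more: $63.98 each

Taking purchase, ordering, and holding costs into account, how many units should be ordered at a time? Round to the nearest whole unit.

Holding cost per unit per year at price C is H = 0.28·C.
For each price level, check whether its EOQ is feasible; otherwise the best quantity at that price is the breakpoint.
EOQ at $65.40 = 1288.7 (feasible in tier 1): TC = 51,200×$65.40 + (51,200/1288.7)×297 + (1288.7/2)×0.28×$65.40 = $3,372,079.14.
EOQ at $63.98 = 1302.9 < 29000, so use break Q=29000: TC = 51,200×$63.98 + (51,200/29000.0)×297 + (29000.0/2)×0.28×$63.98 = $3,536,059.16.
Lowest total cost is $3,372,079.14 at Q = 1288.7.

Q* ≈ 1,289 crates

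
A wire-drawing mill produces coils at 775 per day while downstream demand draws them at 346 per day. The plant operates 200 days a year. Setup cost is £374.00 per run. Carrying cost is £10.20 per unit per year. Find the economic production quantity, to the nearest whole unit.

Annual demand D = 346 × 200 = 69,200.
Production build-up factor (1 − d/p) = 1 − 346/775 = 0.5535.
Q* = √(2DS / (H(1 − d/p))) = √(2 × 69,200 × 374 / (10.2 × 0.5535)).
= √(51,761,600 / 5.6462) ≈ 3027.792.

Q* ≈ 3,028 coils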